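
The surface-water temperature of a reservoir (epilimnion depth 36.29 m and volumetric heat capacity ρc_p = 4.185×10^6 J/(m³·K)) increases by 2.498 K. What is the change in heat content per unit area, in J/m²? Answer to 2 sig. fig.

3.8×10^8

Areal heat capacity C = ρc_p × D = 4.185×10^6 × 36.29 = 1.52×10^8 J/(m²·K).
ΔQ = C ΔT = 1.52×10^8 × 2.498 = 3.79×10^8 J/m².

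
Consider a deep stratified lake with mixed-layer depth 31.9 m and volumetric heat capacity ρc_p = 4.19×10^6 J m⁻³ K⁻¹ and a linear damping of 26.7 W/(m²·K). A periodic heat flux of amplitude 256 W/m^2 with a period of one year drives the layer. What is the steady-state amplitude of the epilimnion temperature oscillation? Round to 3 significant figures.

Areal heat capacity C = ρc_p × D = 4.19×10^6 × 31.9 = 1.34×10^8 J/(m^2 K).
Angular frequency ω = 2π / T = 2π / 3.15×10^7 s = 1.99×10^-7 s⁻¹.
√((Cω)² + λ²) = √((26.6)² + 26.7²) = 37.7 W/(m²·K).
Amplitude A = F₀ / √((Cω)²+λ²) = 256 / 37.7 = 6.79 K.

6.79 K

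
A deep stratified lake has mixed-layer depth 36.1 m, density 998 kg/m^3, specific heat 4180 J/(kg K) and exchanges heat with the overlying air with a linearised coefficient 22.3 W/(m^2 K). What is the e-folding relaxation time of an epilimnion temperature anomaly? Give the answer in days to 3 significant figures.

78.2 days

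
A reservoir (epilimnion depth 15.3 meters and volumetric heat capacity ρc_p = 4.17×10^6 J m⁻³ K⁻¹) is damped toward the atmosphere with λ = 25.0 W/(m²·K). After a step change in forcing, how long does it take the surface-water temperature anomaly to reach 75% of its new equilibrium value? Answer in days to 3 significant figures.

40.9 days

Areal heat capacity C = ρc_p × D = 4.17×10^6 × 15.3 = 6.38×10^7 J/(m²·K).
τ = C / λ = 6.38×10^7 / 25.0 = 2.55×10^6 s.
Fraction reached: 1 − e^(−t/τ) = 0.75 ⇒ t = −τ ln(1 − 0.75) = τ × 1.39.
t = 3.54×10^6 s = 40.9 days.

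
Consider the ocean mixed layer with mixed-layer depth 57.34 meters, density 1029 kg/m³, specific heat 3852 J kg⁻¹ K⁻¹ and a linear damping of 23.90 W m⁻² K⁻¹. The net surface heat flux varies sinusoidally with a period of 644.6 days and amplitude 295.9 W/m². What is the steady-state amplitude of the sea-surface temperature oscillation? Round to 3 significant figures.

8.44 K

Areal heat capacity C = ρ c_p D = 1029 × 3852 × 57.34 = 2.27×10^8 J/(m^2 K).
Angular frequency ω = 2π / T = 2π / 5.57×10^7 s = 1.13×10^-7 s⁻¹.
√((Cω)² + λ²) = √((25.6)² + 23.90²) = 35.1 W/(m²·K).
Amplitude A = F₀ / √((Cω)²+λ²) = 295.9 / 35.1 = 8.44 K.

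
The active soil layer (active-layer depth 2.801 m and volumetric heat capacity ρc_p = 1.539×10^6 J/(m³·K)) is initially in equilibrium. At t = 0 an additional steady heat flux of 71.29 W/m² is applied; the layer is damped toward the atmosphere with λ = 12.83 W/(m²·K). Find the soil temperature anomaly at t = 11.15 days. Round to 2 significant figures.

5.2 K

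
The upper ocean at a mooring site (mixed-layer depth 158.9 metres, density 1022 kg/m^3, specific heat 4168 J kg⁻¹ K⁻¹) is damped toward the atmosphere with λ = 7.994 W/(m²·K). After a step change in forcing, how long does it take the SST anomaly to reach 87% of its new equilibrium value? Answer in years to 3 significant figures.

5.47 years

Areal heat capacity C = ρ c_p D = 1022 × 4168 × 158.9 = 6.77×10^8 J m⁻² K⁻¹.
τ = C / λ = 6.77×10^8 / 7.994 = 8.47×10^7 s.
Fraction reached: 1 − e^(−t/τ) = 0.87 ⇒ t = −τ ln(1 − 0.87) = τ × 2.04.
t = 1.73×10^8 s = 5.47 years.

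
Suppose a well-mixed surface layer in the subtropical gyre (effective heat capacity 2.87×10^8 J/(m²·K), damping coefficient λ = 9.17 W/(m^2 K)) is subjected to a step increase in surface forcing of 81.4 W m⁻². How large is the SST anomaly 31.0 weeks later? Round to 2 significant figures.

Areal heat capacity C = 2.87×10^8 J/(m²·K) (given).
τ = C / λ = 2.87×10^8 / 9.17 = 3.13×10^7 s.
Equilibrium anomaly ΔT_eq = F / λ = 81.4 / 9.17 = 8.88 K.
t = 31.0 weeks = 1.87×10^7 s, so t/τ = 0.599.
ΔT(t) = ΔT_eq (1 − e^(−t/τ)) = 8.88 × (1 − e^−0.599) = 4.00 K.

4.0 K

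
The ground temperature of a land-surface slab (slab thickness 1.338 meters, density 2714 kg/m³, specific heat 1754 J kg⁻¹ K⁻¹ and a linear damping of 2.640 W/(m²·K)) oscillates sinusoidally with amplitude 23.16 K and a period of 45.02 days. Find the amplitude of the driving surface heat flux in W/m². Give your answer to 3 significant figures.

246

Areal heat capacity C = ρ c_p D = 2714 × 1754 × 1.338 = 6.37×10^6 J/(m²·K).
ω = 2π / 3.89×10^6 s = 1.62×10^-6 s⁻¹.
√((Cω)² + λ²) = √((10.3)² + 2.640²) = 10.6 W/(m²·K).
F₀ = A × √((Cω)²+λ²) = 23.16 × 10.6 = 246 W/m².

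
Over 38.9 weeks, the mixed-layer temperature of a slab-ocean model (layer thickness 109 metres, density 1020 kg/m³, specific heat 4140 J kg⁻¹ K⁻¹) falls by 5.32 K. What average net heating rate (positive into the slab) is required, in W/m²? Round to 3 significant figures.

Areal heat capacity C = ρ c_p D = 1020 × 4140 × 109 = 4.60×10^8 J m⁻² K⁻¹.
Required heat per unit area: Q = C ΔT = 4.60×10^8 × -5.32 = -2.45×10^9 J/m².
Flux F = Q / Δt = -2.45×10^9 / 2.35×10^7 s = -104 W/m².

-104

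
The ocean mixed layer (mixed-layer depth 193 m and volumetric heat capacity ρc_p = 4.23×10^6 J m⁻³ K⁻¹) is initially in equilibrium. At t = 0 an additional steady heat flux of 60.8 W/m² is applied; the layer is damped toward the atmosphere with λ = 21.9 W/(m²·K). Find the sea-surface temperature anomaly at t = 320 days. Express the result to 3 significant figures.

1.45 K

Areal heat capacity C = ρc_p × D = 4.23×10^6 × 193 = 8.16×10^8 J/(m²·K).
τ = C / λ = 8.16×10^8 / 21.9 = 3.73×10^7 s.
Equilibrium anomaly ΔT_eq = F / λ = 60.8 / 21.9 = 2.78 K.
t = 320 days = 2.76×10^7 s, so t/τ = 0.742.
ΔT(t) = ΔT_eq (1 − e^(−t/τ)) = 2.78 × (1 − e^−0.742) = 1.45 K.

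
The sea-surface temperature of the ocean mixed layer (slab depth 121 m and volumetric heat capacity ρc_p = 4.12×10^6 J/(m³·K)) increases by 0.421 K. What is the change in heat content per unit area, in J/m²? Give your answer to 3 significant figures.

2.10×10^8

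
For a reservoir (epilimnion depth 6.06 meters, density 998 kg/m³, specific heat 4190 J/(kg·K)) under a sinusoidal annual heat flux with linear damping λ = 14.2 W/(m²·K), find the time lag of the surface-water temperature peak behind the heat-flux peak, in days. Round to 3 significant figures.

Areal heat capacity C = ρ c_p D = 998 × 4190 × 6.06 = 2.53×10^7 J/(m²·K).
ω = 2π / 3.15×10^7 s = 1.99×10^-7 s⁻¹.
Phase lag φ = arctan(Cω/λ) = arctan(5.05/14.2) = 0.342 rad.
Time lag = φ / ω = 0.342 / 1.99×10^-7 = 1.71×10^6 s = 19.8 days.

19.8 days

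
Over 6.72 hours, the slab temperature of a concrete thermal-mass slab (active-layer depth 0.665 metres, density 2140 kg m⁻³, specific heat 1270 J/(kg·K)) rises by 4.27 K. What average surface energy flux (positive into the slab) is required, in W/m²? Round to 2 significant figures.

320

Areal heat capacity C = ρ c_p D = 2140 × 1270 × 0.665 = 1.81×10^6 J/(m^2 K).
Required heat per unit area: Q = C ΔT = 1.81×10^6 × 4.27 = 7.72×10^6 J/m².
Flux F = Q / Δt = 7.72×10^6 / 24200 s = 319 W/m².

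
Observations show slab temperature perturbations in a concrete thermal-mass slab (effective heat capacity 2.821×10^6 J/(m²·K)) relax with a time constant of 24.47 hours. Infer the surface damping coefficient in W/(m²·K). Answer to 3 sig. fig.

Areal heat capacity C = 2.821×10^6 J/(m²·K) (given).
τ = 24.47 hours = 88100 s.
λ = C / τ = 2.82×10^6 / 88100 = 32.0 W/(m²·K).

32.0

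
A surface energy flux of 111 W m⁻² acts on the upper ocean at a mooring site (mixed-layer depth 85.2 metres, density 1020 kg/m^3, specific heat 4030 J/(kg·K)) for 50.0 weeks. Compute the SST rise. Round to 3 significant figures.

9.58 K

Areal heat capacity C = ρ c_p D = 1020 × 4030 × 85.2 = 3.50×10^8 J/(m²·K).
Net heat input Q = F Δt = 111 × (50.0 weeks × 6.048×10^5 s/week) = 3.36×10^9 J/m².
ΔT = Q / C = 3.36×10^9 / 3.50×10^8 = 9.58 K.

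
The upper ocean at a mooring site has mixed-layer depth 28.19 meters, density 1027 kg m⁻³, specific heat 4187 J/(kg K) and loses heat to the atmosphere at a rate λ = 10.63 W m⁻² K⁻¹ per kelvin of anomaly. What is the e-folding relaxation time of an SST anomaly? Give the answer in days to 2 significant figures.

Areal heat capacity C = ρ c_p D = 1027 × 4187 × 28.19 = 1.21×10^8 J/(m^2 K).
Relaxation time τ = C / λ = 1.21×10^8 / 10.63 = 1.14×10^7 s.
In days: 1.14×10^7 s / (86400 s/day) = 132 days.

130 days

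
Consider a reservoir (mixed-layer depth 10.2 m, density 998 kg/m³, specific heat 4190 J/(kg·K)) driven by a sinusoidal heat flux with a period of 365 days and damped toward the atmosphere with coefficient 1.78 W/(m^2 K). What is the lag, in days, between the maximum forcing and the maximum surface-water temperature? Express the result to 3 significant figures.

Areal heat capacity C = ρ c_p D = 998 × 4190 × 10.2 = 4.27×10^7 J/(m²·K).
ω = 2π / 3.15×10^7 s = 1.99×10^-7 s⁻¹.
Phase lag φ = arctan(Cω/λ) = arctan(8.50/1.78) = 1.36 rad.
Time lag = φ / ω = 1.36 / 1.99×10^-7 = 6.85×10^6 s = 79.3 days.

79.3 days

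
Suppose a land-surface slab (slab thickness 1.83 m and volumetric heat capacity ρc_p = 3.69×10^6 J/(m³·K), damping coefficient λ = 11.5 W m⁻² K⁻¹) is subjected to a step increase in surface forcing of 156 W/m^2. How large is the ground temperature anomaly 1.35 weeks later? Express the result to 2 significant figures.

10 K

Areal heat capacity C = ρc_p × D = 3.69×10^6 × 1.83 = 6.75×10^6 J m⁻² K⁻¹.
τ = C / λ = 6.75×10^6 / 11.5 = 5.87×10^5 s.
Equilibrium anomaly ΔT_eq = F / λ = 156 / 11.5 = 13.6 K.
t = 1.35 weeks = 8.16×10^5 s, so t/τ = 1.39.
ΔT(t) = ΔT_eq (1 − e^(−t/τ)) = 13.6 × (1 − e^−1.39) = 10.2 K.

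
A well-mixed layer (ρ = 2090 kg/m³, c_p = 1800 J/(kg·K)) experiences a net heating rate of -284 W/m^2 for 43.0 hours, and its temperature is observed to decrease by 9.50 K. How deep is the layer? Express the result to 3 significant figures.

1.23 m

Heat input Q = F Δt = -284 × 1.55×10^5 s = -4.40×10^7 J/m².
Required areal heat capacity C = Q / ΔT = 4.63×10^6 J/(m²·K).
Depth D = C / (ρ c_p) = 4.63×10^6 / (2090 × 1800) = 1.23 m.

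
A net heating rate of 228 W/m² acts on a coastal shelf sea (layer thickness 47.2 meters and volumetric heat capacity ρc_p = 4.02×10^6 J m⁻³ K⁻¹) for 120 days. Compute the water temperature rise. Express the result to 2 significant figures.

12 K

Areal heat capacity C = ρc_p × D = 4.02×10^6 × 47.2 = 1.90×10^8 J/(m²·K).
Net heat input Q = F Δt = 228 × (120 days × 86400 s/day) = 2.36×10^9 J/m².
ΔT = Q / C = 2.36×10^9 / 1.90×10^8 = 12.5 K.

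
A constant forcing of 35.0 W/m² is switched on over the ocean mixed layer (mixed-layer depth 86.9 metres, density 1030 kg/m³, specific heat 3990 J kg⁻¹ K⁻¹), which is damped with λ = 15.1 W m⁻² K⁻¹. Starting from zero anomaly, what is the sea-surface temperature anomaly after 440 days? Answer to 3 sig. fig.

Areal heat capacity C = ρ c_p D = 1030 × 3990 × 86.9 = 3.57×10^8 J m⁻² K⁻¹.
τ = C / λ = 3.57×10^8 / 15.1 = 2.37×10^7 s.
Equilibrium anomaly ΔT_eq = F / λ = 35.0 / 15.1 = 2.32 K.
t = 440 days = 3.80×10^7 s, so t/τ = 1.61.
ΔT(t) = ΔT_eq (1 − e^(−t/τ)) = 2.32 × (1 − e^−1.61) = 1.85 K.

1.85 K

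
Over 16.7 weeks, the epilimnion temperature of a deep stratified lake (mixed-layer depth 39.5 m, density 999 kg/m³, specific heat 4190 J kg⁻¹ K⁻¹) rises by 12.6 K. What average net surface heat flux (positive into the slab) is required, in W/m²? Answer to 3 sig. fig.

206

Areal heat capacity C = ρ c_p D = 999 × 4190 × 39.5 = 1.65×10^8 J m⁻² K⁻¹.
Required heat per unit area: Q = C ΔT = 1.65×10^8 × 12.6 = 2.08×10^9 J/m².
Flux F = Q / Δt = 2.08×10^9 / 1.01×10^7 s = 206 W/m².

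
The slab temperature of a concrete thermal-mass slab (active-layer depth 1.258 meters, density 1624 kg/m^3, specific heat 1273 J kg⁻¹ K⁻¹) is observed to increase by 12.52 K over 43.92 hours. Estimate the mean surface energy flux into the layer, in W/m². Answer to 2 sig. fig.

Areal heat capacity C = ρ c_p D = 1624 × 1273 × 1.258 = 2.60×10^6 J/(m²·K).
Required heat per unit area: Q = C ΔT = 2.60×10^6 × 12.52 = 3.26×10^7 J/m².
Flux F = Q / Δt = 3.26×10^7 / 1.58×10^5 s = 206 W/m².

210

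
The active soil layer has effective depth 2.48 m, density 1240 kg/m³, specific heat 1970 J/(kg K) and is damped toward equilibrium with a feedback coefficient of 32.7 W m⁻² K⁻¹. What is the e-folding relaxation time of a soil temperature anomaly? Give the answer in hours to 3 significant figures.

Areal heat capacity C = ρ c_p D = 1240 × 1970 × 2.48 = 6.06×10^6 J/(m^2 K).
Relaxation time τ = C / λ = 6.06×10^6 / 32.7 = 1.85×10^5 s.
In hours: 1.85×10^5 s / (3600 s/hour) = 51.5 hours.

51.5 hours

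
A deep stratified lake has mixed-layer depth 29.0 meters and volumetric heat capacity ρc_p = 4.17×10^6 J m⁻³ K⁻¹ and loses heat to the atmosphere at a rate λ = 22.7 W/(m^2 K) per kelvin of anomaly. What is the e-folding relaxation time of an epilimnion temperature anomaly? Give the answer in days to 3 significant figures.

61.7 days

Areal heat capacity C = ρc_p × D = 4.17×10^6 × 29.0 = 1.21×10^8 J/(m^2 K).
Relaxation time τ = C / λ = 1.21×10^8 / 22.7 = 5.33×10^6 s.
In days: 5.33×10^6 s / (86400 s/day) = 61.7 days.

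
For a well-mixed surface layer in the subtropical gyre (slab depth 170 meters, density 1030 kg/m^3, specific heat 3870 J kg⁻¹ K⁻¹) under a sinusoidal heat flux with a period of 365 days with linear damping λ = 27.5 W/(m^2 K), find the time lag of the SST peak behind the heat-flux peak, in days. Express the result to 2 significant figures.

80 days

Areal heat capacity C = ρ c_p D = 1030 × 3870 × 170 = 6.78×10^8 J/(m^2 K).
ω = 2π / 3.15×10^7 s = 1.99×10^-7 s⁻¹.
Phase lag φ = arctan(Cω/λ) = arctan(135/27.5) = 1.37 rad.
Time lag = φ / ω = 1.37 / 1.99×10^-7 = 6.88×10^6 s = 79.6 days.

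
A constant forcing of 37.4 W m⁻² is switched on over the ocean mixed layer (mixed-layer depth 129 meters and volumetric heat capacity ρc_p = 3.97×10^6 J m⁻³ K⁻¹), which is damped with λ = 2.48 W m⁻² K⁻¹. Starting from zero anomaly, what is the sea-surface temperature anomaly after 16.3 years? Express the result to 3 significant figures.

13.8 K

Areal heat capacity C = ρc_p × D = 3.97×10^6 × 129 = 5.12×10^8 J m⁻² K⁻¹.
τ = C / λ = 5.12×10^8 / 2.48 = 2.07×10^8 s.
Equilibrium anomaly ΔT_eq = F / λ = 37.4 / 2.48 = 15.1 K.
t = 16.3 years = 5.14×10^8 s, so t/τ = 2.49.
ΔT(t) = ΔT_eq (1 − e^(−t/τ)) = 15.1 × (1 − e^−2.49) = 13.8 K.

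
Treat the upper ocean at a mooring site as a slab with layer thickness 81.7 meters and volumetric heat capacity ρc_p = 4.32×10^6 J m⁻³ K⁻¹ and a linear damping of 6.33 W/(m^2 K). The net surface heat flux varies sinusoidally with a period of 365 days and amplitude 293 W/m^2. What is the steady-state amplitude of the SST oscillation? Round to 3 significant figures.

Areal heat capacity C = ρc_p × D = 4.32×10^6 × 81.7 = 3.53×10^8 J/(m²·K).
Angular frequency ω = 2π / T = 2π / 3.15×10^7 s = 1.99×10^-7 s⁻¹.
√((Cω)² + λ²) = √((70.3)² + 6.33²) = 70.6 W/(m²·K).
Amplitude A = F₀ / √((Cω)²+λ²) = 293 / 70.6 = 4.15 K.

4.15 K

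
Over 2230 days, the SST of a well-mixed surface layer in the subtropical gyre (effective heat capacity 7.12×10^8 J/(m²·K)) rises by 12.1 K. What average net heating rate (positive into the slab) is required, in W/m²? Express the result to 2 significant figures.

45

Areal heat capacity C = 7.12×10^8 J/(m²·K) (given).
Required heat per unit area: Q = C ΔT = 7.12×10^8 × 12.1 = 8.62×10^9 J/m².
Flux F = Q / Δt = 8.62×10^9 / 1.93×10^8 s = 44.7 W/m².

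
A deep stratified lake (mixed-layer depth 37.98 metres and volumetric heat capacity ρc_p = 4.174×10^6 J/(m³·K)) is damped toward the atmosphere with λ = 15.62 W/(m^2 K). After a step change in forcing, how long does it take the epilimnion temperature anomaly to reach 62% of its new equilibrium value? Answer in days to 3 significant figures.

Areal heat capacity C = ρc_p × D = 4.174×10^6 × 37.98 = 1.59×10^8 J/(m²·K).
τ = C / λ = 1.59×10^8 / 15.62 = 1.01×10^7 s.
Fraction reached: 1 − e^(−t/τ) = 0.62 ⇒ t = −τ ln(1 − 0.62) = τ × 0.968.
t = 9.82×10^6 s = 114 days.

114 days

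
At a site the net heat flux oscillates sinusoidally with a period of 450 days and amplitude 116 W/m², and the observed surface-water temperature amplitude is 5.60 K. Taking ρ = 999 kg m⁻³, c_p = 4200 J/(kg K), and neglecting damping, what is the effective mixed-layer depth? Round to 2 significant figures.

ω = 2π / 3.89×10^7 s = 1.62×10^-7 s⁻¹.
Required C = F₀ / (A ω) = 116 / (5.60 × 1.62×10^-7) = 1.28×10^8 J/(m²·K).
D = C / (ρ c_p) = 1.28×10^8 / (999 × 4200) = 30.5 m.

31 m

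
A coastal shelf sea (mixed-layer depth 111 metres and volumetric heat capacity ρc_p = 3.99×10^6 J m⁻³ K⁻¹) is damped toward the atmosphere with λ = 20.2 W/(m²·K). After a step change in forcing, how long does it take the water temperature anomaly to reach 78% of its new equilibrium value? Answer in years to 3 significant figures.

1.05 years

Areal heat capacity C = ρc_p × D = 3.99×10^6 × 111 = 4.43×10^8 J/(m²·K).
τ = C / λ = 4.43×10^8 / 20.2 = 2.19×10^7 s.
Fraction reached: 1 − e^(−t/τ) = 0.78 ⇒ t = −τ ln(1 − 0.78) = τ × 1.51.
t = 3.32×10^7 s = 1.05 years.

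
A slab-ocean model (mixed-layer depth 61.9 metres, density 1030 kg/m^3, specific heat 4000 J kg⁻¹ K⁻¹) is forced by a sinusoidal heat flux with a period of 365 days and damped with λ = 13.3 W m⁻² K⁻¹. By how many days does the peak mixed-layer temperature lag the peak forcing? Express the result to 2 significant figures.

76 days

Areal heat capacity C = ρ c_p D = 1030 × 4000 × 61.9 = 2.55×10^8 J m⁻² K⁻¹.
ω = 2π / 3.15×10^7 s = 1.99×10^-7 s⁻¹.
Phase lag φ = arctan(Cω/λ) = arctan(50.8/13.3) = 1.31 rad.
Time lag = φ / ω = 1.31 / 1.99×10^-7 = 6.60×10^6 s = 76.4 days.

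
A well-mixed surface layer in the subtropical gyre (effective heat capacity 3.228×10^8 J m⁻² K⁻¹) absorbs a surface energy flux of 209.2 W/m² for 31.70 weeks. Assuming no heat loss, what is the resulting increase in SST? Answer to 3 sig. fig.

Areal heat capacity C = 3.228×10^8 J m⁻² K⁻¹ (given).
Net heat input Q = F Δt = 209.2 × (31.70 weeks × 6.048×10^5 s/week) = 4.01×10^9 J/m².
ΔT = Q / C = 4.01×10^9 / 3.23×10^8 = 12.4 K.

12.4 K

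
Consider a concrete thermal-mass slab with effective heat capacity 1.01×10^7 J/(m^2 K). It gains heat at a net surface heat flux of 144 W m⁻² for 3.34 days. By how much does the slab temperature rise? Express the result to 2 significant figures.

4.1 K

Areal heat capacity C = 1.01×10^7 J/(m^2 K) (given).
Net heat input Q = F Δt = 144 × (3.34 days × 86400 s/day) = 4.16×10^7 J/m².
ΔT = Q / C = 4.16×10^7 / 1.01×10^7 = 4.11 K.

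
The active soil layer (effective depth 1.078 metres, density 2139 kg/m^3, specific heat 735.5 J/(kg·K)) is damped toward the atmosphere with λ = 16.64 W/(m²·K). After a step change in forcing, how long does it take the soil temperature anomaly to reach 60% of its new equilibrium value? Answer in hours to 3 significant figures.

Areal heat capacity C = ρ c_p D = 2139 × 735.5 × 1.078 = 1.70×10^6 J/(m²·K).
τ = C / λ = 1.70×10^6 / 16.64 = 1.02×10^5 s.
Fraction reached: 1 − e^(−t/τ) = 0.60 ⇒ t = −τ ln(1 − 0.60) = τ × 0.916.
t = 93400 s = 25.9 hours.

25.9 hours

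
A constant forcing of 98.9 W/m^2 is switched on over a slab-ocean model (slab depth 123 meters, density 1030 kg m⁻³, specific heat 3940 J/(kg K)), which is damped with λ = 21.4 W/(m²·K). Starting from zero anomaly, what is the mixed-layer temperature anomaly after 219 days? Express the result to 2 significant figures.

Areal heat capacity C = ρ c_p D = 1030 × 3940 × 123 = 4.99×10^8 J/(m^2 K).
τ = C / λ = 4.99×10^8 / 21.4 = 2.33×10^7 s.
Equilibrium anomaly ΔT_eq = F / λ = 98.9 / 21.4 = 4.62 K.
t = 219 days = 1.89×10^7 s, so t/τ = 0.811.
ΔT(t) = ΔT_eq (1 − e^(−t/τ)) = 4.62 × (1 − e^−0.811) = 2.57 K.

2.6 K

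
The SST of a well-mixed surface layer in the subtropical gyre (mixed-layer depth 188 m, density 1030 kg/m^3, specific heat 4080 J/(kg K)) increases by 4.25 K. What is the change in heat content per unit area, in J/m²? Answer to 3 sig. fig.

Areal heat capacity C = ρ c_p D = 1030 × 4080 × 188 = 7.90×10^8 J/(m²·K).
ΔQ = C ΔT = 7.90×10^8 × 4.25 = 3.36×10^9 J/m².

3.36×10^9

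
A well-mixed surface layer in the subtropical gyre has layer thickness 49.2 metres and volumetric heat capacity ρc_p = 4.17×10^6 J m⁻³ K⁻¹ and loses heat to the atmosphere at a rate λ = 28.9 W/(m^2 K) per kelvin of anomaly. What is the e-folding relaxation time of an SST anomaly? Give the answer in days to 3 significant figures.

82.2 days

Areal heat capacity C = ρc_p × D = 4.17×10^6 × 49.2 = 2.05×10^8 J/(m²·K).
Relaxation time τ = C / λ = 2.05×10^8 / 28.9 = 7.10×10^6 s.
In days: 7.10×10^6 s / (86400 s/day) = 82.2 days.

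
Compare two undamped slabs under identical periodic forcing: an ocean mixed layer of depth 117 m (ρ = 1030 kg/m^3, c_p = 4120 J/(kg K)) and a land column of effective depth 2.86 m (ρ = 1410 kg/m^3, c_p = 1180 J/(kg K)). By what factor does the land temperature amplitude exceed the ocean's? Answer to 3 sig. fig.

C_ocean = 1030 × 4120 × 117 = 4.97×10^8 J/(m²·K).
C_land = 1410 × 1180 × 2.86 = 4.76×10^6 J/(m²·K).
Undamped amplitude ∝ 1/C, so A_land/A_ocean = C_ocean/C_land = 104.

104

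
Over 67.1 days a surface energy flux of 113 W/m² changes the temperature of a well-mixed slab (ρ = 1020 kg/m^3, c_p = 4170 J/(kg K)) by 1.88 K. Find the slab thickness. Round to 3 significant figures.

Heat input Q = F Δt = 113 × 5.80×10^6 s = 6.55×10^8 J/m².
Required areal heat capacity C = Q / ΔT = 3.48×10^8 J/(m²·K).
Depth D = C / (ρ c_p) = 3.48×10^8 / (1020 × 4170) = 81.9 m.

81.9 m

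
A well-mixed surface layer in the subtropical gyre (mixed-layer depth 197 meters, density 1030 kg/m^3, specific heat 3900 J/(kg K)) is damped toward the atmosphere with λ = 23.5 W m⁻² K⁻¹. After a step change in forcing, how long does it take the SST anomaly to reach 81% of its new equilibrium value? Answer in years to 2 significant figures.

Areal heat capacity C = ρ c_p D = 1030 × 3900 × 197 = 7.91×10^8 J/(m^2 K).
τ = C / λ = 7.91×10^8 / 23.5 = 3.37×10^7 s.
Fraction reached: 1 − e^(−t/τ) = 0.81 ⇒ t = −τ ln(1 − 0.81) = τ × 1.66.
t = 5.59×10^7 s = 1.77 years.

1.8 years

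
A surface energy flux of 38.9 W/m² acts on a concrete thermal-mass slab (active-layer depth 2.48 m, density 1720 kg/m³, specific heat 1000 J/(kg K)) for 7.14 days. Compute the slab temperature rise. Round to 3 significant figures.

5.63 K

Areal heat capacity C = ρ c_p D = 1720 × 1000 × 2.48 = 4.27×10^6 J m⁻² K⁻¹.
Net heat input Q = F Δt = 38.9 × (7.14 days × 86400 s/day) = 2.40×10^7 J/m².
ΔT = Q / C = 2.40×10^7 / 4.27×10^6 = 5.63 K.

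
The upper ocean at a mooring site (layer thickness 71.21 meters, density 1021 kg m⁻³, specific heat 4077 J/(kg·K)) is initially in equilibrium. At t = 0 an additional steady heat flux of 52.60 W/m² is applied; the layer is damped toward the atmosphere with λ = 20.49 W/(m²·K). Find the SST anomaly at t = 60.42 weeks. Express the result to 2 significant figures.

2.4 K

Areal heat capacity C = ρ c_p D = 1021 × 4077 × 71.21 = 2.96×10^8 J/(m²·K).
τ = C / λ = 2.96×10^8 / 20.49 = 1.45×10^7 s.
Equilibrium anomaly ΔT_eq = F / λ = 52.60 / 20.49 = 2.57 K.
t = 60.42 weeks = 3.65×10^7 s, so t/τ = 2.53.
ΔT(t) = ΔT_eq (1 − e^(−t/τ)) = 2.57 × (1 − e^−2.53) = 2.36 K.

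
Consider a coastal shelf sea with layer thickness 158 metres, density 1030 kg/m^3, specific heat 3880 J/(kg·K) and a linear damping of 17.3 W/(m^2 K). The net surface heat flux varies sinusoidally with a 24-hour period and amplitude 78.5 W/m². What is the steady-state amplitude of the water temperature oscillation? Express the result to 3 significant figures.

Areal heat capacity C = ρ c_p D = 1030 × 3880 × 158 = 6.31×10^8 J/(m^2 K).
Angular frequency ω = 2π / T = 2π / 86400 s = 7.27×10^-5 s⁻¹.
√((Cω)² + λ²) = √((45900)² + 17.3²) = 45900 W/(m²·K).
Amplitude A = F₀ / √((Cω)²+λ²) = 78.5 / 45900 = 0.00171 K.

0.00171 K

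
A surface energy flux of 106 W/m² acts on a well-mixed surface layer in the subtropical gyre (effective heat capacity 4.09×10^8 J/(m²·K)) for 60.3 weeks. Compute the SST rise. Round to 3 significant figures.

9.45 K

Areal heat capacity C = 4.09×10^8 J/(m²·K) (given).
Net heat input Q = F Δt = 106 × (60.3 weeks × 6.048×10^5 s/week) = 3.87×10^9 J/m².
ΔT = Q / C = 3.87×10^9 / 4.09×10^8 = 9.45 K.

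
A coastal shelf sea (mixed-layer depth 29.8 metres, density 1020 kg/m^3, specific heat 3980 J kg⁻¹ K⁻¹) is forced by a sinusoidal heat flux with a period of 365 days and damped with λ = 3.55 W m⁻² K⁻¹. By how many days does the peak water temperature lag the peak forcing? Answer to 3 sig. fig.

82.8 days

Areal heat capacity C = ρ c_p D = 1020 × 3980 × 29.8 = 1.21×10^8 J/(m²·K).
ω = 2π / 3.15×10^7 s = 1.99×10^-7 s⁻¹.
Phase lag φ = arctan(Cω/λ) = arctan(24.1/3.55) = 1.42 rad.
Time lag = φ / ω = 1.42 / 1.99×10^-7 = 7.15×10^6 s = 82.8 days.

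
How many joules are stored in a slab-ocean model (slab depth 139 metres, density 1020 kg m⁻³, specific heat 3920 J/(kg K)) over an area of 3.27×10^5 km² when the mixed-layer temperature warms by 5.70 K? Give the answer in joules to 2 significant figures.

Areal heat capacity C = ρ c_p D = 1020 × 3920 × 139 = 5.56×10^8 J/(m^2 K).
Heat per unit area: q = C ΔT = 5.56×10^8 × 5.70 = 3.17×10^9 J/m².
Total heat: Q = q × A = 3.17×10^9 × (3.27×10^5 × 10⁶ m²) = 1.04×10^21 J.

1.0×10^21 J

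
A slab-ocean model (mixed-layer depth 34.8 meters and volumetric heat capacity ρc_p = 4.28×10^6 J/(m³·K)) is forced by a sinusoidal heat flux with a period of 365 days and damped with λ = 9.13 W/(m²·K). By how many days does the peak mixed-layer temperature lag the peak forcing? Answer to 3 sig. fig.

73.9 days

Areal heat capacity C = ρc_p × D = 4.28×10^6 × 34.8 = 1.49×10^8 J m⁻² K⁻¹.
ω = 2π / 3.15×10^7 s = 1.99×10^-7 s⁻¹.
Phase lag φ = arctan(Cω/λ) = arctan(29.7/9.13) = 1.27 rad.
Time lag = φ / ω = 1.27 / 1.99×10^-7 = 6.39×10^6 s = 73.9 days.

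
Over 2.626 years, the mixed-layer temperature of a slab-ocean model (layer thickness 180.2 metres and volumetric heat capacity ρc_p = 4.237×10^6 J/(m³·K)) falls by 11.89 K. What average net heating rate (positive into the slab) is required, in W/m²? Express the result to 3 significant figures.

-110

Areal heat capacity C = ρc_p × D = 4.237×10^6 × 180.2 = 7.64×10^8 J/(m^2 K).
Required heat per unit area: Q = C ΔT = 7.64×10^8 × -11.89 = -9.08×10^9 J/m².
Flux F = Q / Δt = -9.08×10^9 / 8.29×10^7 s = -110 W/m².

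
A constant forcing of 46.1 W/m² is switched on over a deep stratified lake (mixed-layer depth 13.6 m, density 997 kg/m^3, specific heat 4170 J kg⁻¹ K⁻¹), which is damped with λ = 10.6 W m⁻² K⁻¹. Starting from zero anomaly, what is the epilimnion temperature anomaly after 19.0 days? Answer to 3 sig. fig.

Areal heat capacity C = ρ c_p D = 997 × 4170 × 13.6 = 5.65×10^7 J/(m^2 K).
τ = C / λ = 5.65×10^7 / 10.6 = 5.33×10^6 s.
Equilibrium anomaly ΔT_eq = F / λ = 46.1 / 10.6 = 4.35 K.
t = 19.0 days = 1.64×10^6 s, so t/τ = 0.308.
ΔT(t) = ΔT_eq (1 − e^(−t/τ)) = 4.35 × (1 − e^−0.308) = 1.15 K.

1.15 K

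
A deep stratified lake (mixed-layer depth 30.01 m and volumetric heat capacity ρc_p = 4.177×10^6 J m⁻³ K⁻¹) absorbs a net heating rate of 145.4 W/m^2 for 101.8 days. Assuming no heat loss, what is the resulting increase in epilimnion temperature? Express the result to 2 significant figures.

Areal heat capacity C = ρc_p × D = 4.177×10^6 × 30.01 = 1.25×10^8 J m⁻² K⁻¹.
Net heat input Q = F Δt = 145.4 × (101.8 days × 86400 s/day) = 1.28×10^9 J/m².
ΔT = Q / C = 1.28×10^9 / 1.25×10^8 = 10.2 K.

10 K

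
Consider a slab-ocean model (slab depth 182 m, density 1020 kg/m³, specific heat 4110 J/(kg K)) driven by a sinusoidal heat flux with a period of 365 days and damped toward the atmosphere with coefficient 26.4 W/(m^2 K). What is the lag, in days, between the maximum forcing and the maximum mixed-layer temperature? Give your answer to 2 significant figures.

Areal heat capacity C = ρ c_p D = 1020 × 4110 × 182 = 7.63×10^8 J m⁻² K⁻¹.
ω = 2π / 3.15×10^7 s = 1.99×10^-7 s⁻¹.
Phase lag φ = arctan(Cω/λ) = arctan(152/26.4) = 1.40 rad.
Time lag = φ / ω = 1.40 / 1.99×10^-7 = 7.02×10^6 s = 81.3 days.

81 days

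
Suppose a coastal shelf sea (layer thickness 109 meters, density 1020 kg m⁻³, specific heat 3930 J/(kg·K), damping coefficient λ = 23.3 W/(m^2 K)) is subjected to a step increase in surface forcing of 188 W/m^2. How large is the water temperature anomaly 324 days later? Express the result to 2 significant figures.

Areal heat capacity C = ρ c_p D = 1020 × 3930 × 109 = 4.37×10^8 J/(m^2 K).
τ = C / λ = 4.37×10^8 / 23.3 = 1.88×10^7 s.
Equilibrium anomaly ΔT_eq = F / λ = 188 / 23.3 = 8.07 K.
t = 324 days = 2.80×10^7 s, so t/τ = 1.49.
ΔT(t) = ΔT_eq (1 − e^(−t/τ)) = 8.07 × (1 − e^−1.49) = 6.26 K.

6.3 K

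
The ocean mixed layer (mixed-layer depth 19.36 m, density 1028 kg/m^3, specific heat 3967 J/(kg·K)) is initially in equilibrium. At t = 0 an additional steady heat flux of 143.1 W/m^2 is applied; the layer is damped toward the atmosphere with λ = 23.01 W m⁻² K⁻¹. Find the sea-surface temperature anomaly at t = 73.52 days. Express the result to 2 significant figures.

Areal heat capacity C = ρ c_p D = 1028 × 3967 × 19.36 = 7.90×10^7 J/(m^2 K).
τ = C / λ = 7.90×10^7 / 23.01 = 3.43×10^6 s.
Equilibrium anomaly ΔT_eq = F / λ = 143.1 / 23.01 = 6.22 K.
t = 73.52 days = 6.35×10^6 s, so t/τ = 1.85.
ΔT(t) = ΔT_eq (1 − e^(−t/τ)) = 6.22 × (1 − e^−1.85) = 5.24 K.

5.2 K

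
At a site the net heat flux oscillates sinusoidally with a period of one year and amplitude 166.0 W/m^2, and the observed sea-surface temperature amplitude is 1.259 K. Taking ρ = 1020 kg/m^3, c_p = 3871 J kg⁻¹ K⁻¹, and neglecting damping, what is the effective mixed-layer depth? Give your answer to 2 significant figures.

170 m

ω = 2π / 3.15×10^7 s = 1.99×10^-7 s⁻¹.
Required C = F₀ / (A ω) = 166.0 / (1.259 × 1.99×10^-7) = 6.62×10^8 J/(m²·K).
D = C / (ρ c_p) = 6.62×10^8 / (1020 × 3871) = 168 m.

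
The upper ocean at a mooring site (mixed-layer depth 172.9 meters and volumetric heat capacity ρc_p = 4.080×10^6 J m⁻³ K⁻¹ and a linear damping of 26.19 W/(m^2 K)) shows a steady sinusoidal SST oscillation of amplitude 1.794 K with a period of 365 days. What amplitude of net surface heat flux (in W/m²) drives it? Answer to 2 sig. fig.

Areal heat capacity C = ρc_p × D = 4.080×10^6 × 172.9 = 7.05×10^8 J m⁻² K⁻¹.
ω = 2π / 3.15×10^7 s = 1.99×10^-7 s⁻¹.
√((Cω)² + λ²) = √((141)² + 26.19²) = 143 W/(m²·K).
F₀ = A × √((Cω)²+λ²) = 1.794 × 143 = 256 W/m².

260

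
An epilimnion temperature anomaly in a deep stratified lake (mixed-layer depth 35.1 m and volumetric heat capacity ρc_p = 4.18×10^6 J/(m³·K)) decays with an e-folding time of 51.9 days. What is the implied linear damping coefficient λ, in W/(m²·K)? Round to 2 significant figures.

33

Areal heat capacity C = ρc_p × D = 4.18×10^6 × 35.1 = 1.47×10^8 J m⁻² K⁻¹.
τ = 51.9 days = 4.48×10^6 s.
λ = C / τ = 1.47×10^8 / 4.48×10^6 = 32.7 W/(m²·K).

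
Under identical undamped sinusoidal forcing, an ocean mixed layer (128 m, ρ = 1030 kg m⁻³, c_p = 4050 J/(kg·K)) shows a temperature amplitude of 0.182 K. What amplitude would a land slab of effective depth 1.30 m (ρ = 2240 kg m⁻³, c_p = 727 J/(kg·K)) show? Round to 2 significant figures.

C_ocean = 5.34×10^8 J/(m²·K); C_land = 2.12×10^6 J/(m²·K).
A ∝ 1/C ⇒ A_land = A_ocean × C_ocean/C_land = 0.182 × 252 = 45.9 K.

46 K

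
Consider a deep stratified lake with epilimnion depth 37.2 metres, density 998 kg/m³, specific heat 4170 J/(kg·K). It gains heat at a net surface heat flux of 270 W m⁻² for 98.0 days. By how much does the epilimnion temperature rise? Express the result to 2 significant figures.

Areal heat capacity C = ρ c_p D = 998 × 4170 × 37.2 = 1.55×10^8 J/(m^2 K).
Net heat input Q = F Δt = 270 × (98.0 days × 86400 s/day) = 2.29×10^9 J/m².
ΔT = Q / C = 2.29×10^9 / 1.55×10^8 = 14.8 K.

15 K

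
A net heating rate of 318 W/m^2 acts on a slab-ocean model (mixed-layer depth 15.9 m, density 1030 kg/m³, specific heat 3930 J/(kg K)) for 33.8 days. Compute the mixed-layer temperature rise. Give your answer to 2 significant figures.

14 K

Areal heat capacity C = ρ c_p D = 1030 × 3930 × 15.9 = 6.44×10^7 J m⁻² K⁻¹.
Net heat input Q = F Δt = 318 × (33.8 days × 86400 s/day) = 9.29×10^8 J/m².
ΔT = Q / C = 9.29×10^8 / 6.44×10^7 = 14.4 K.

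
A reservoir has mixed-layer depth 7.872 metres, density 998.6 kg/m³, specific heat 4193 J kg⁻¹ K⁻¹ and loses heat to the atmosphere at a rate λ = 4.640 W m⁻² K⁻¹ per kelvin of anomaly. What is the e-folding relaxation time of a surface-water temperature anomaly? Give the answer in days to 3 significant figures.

Areal heat capacity C = ρ c_p D = 998.6 × 4193 × 7.872 = 3.30×10^7 J/(m²·K).
Relaxation time τ = C / λ = 3.30×10^7 / 4.640 = 7.10×10^6 s.
In days: 7.10×10^6 s / (86400 s/day) = 82.2 days.

82.2 days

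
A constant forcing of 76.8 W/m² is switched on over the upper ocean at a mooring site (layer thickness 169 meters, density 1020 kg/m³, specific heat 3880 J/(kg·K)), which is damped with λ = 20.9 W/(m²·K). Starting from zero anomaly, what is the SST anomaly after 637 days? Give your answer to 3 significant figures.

Areal heat capacity C = ρ c_p D = 1020 × 3880 × 169 = 6.69×10^8 J m⁻² K⁻¹.
τ = C / λ = 6.69×10^8 / 20.9 = 3.20×10^7 s.
Equilibrium anomaly ΔT_eq = F / λ = 76.8 / 20.9 = 3.67 K.
t = 637 days = 5.50×10^7 s, so t/τ = 1.72.
ΔT(t) = ΔT_eq (1 − e^(−t/τ)) = 3.67 × (1 − e^−1.72) = 3.02 K.

3.02 K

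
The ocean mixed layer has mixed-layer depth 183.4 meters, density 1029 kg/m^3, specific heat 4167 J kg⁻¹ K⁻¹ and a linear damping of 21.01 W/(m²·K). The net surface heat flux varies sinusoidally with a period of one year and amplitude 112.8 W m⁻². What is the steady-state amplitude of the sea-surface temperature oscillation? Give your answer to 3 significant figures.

0.714 K

Areal heat capacity C = ρ c_p D = 1029 × 4167 × 183.4 = 7.86×10^8 J m⁻² K⁻¹.
Angular frequency ω = 2π / T = 2π / 3.15×10^7 s = 1.99×10^-7 s⁻¹.
√((Cω)² + λ²) = √((157)² + 21.01²) = 158 W/(m²·K).
Amplitude A = F₀ / √((Cω)²+λ²) = 112.8 / 158 = 0.714 K.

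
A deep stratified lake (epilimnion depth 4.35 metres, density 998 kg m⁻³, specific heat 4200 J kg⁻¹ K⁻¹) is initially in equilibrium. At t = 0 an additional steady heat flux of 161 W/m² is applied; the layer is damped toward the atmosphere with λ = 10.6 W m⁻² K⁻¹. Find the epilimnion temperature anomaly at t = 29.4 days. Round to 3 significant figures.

11.7 K

Areal heat capacity C = ρ c_p D = 998 × 4200 × 4.35 = 1.82×10^7 J/(m^2 K).
τ = C / λ = 1.82×10^7 / 10.6 = 1.72×10^6 s.
Equilibrium anomaly ΔT_eq = F / λ = 161 / 10.6 = 15.2 K.
t = 29.4 days = 2.54×10^6 s, so t/τ = 1.48.
ΔT(t) = ΔT_eq (1 − e^(−t/τ)) = 15.2 × (1 − e^−1.48) = 11.7 K.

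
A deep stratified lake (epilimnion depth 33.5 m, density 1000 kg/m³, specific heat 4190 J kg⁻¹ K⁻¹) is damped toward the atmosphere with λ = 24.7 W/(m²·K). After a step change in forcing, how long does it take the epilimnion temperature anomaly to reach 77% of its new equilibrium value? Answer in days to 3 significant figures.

96.7 days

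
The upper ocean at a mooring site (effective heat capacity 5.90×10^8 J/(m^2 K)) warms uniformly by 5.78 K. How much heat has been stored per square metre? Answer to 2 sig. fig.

3.4×10^9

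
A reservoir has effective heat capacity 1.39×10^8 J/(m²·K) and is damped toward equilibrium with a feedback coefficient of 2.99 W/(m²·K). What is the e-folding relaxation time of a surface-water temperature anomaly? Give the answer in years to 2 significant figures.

1.5 years

Areal heat capacity C = 1.39×10^8 J/(m²·K) (given).
Relaxation time τ = C / λ = 1.39×10^8 / 2.99 = 4.65×10^7 s.
In years: 4.65×10^7 s / (3.156×10^7 s/year) = 1.47 years.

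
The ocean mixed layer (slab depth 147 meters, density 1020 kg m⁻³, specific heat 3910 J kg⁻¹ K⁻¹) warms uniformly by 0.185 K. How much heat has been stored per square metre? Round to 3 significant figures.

1.08×10^8

Areal heat capacity C = ρ c_p D = 1020 × 3910 × 147 = 5.86×10^8 J/(m^2 K).
ΔQ = C ΔT = 5.86×10^8 × 0.185 = 1.08×10^8 J/m².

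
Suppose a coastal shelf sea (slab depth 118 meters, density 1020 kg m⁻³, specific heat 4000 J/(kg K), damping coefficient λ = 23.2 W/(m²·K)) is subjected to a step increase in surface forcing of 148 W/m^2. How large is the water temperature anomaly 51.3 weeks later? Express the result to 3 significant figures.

Areal heat capacity C = ρ c_p D = 1020 × 4000 × 118 = 4.81×10^8 J/(m^2 K).
τ = C / λ = 4.81×10^8 / 23.2 = 2.08×10^7 s.
Equilibrium anomaly ΔT_eq = F / λ = 148 / 23.2 = 6.38 K.
t = 51.3 weeks = 3.10×10^7 s, so t/τ = 1.50.
ΔT(t) = ΔT_eq (1 − e^(−t/τ)) = 6.38 × (1 − e^−1.50) = 4.95 K.

4.95 K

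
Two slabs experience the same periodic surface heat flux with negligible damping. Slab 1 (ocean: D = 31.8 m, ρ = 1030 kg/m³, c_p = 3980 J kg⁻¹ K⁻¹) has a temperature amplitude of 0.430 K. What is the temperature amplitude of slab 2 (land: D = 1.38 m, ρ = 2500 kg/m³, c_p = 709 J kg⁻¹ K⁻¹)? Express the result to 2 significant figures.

23 K

C_ocean = 1.30×10^8 J/(m²·K); C_land = 2.45×10^6 J/(m²·K).
A ∝ 1/C ⇒ A_land = A_ocean × C_ocean/C_land = 0.430 × 53.3 = 22.9 K.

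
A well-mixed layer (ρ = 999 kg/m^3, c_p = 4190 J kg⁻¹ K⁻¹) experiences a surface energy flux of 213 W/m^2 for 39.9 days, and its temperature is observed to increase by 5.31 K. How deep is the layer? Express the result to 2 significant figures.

33 m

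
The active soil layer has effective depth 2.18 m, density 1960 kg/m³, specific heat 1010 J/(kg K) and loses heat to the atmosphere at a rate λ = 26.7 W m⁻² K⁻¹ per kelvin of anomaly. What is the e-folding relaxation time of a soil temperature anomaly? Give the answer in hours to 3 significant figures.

Areal heat capacity C = ρ c_p D = 1960 × 1010 × 2.18 = 4.32×10^6 J/(m²·K).
Relaxation time τ = C / λ = 4.32×10^6 / 26.7 = 1.62×10^5 s.
In hours: 1.62×10^5 s / (3600 s/hour) = 44.9 hours.

44.9 hours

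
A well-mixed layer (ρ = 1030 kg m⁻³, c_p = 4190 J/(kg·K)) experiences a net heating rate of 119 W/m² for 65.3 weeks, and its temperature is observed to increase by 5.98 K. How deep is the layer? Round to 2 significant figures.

Heat input Q = F Δt = 119 × 3.95×10^7 s = 4.70×10^9 J/m².
Required areal heat capacity C = Q / ΔT = 7.86×10^8 J/(m²·K).
Depth D = C / (ρ c_p) = 7.86×10^8 / (1030 × 4190) = 182 m.

180 m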